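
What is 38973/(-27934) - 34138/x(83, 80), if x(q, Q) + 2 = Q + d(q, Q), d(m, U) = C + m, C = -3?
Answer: -479884313/2206786 ≈ -217.46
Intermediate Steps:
d(m, U) = -3 + m
x(q, Q) = -5 + Q + q (x(q, Q) = -2 + (Q + (-3 + q)) = -2 + (-3 + Q + q) = -5 + Q + q)
38973/(-27934) - 34138/x(83, 80) = 38973/(-27934) - 34138/(-5 + 80 + 83) = 38973*(-1/27934) - 34138/158 = -38973/27934 - 34138*1/158 = -38973/27934 - 17069/79 = -479884313/2206786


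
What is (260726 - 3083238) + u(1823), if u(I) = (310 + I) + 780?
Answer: -2819599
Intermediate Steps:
u(I) = 1090 + I
(260726 - 3083238) + u(1823) = (260726 - 3083238) + (1090 + 1823) = -2822512 + 2913 = -2819599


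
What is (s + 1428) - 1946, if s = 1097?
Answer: 579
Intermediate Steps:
(s + 1428) - 1946 = (1097 + 1428) - 1946 = 2525 - 1946 = 579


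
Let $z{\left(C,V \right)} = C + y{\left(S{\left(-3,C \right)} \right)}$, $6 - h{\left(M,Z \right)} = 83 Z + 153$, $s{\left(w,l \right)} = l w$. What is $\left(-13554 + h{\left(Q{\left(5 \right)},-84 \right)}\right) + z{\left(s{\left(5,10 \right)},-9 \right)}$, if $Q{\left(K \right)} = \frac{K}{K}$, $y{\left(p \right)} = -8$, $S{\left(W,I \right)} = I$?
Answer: $-6687$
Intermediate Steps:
$Q{\left(K \right)} = 1$
$h{\left(M,Z \right)} = -147 - 83 Z$ ($h{\left(M,Z \right)} = 6 - \left(83 Z + 153\right) = 6 - \left(153 + 83 Z\right) = -147 - 83 Z$)
$z{\left(C,V \right)} = -8 + C$ ($z{\left(C,V \right)} = C - 8 = -8 + C$)
$\left(-13554 + h{\left(Q{\left(5 \right)},-84 \right)}\right) + z{\left(s{\left(5,10 \right)},-9 \right)} = \left(-13554 - -6825\right) + \left(-8 + 10 \cdot 5\right) = \left(-13554 + \left(-147 + 6972\right)\right) + \left(-8 + 50\right) = \left(-13554 + 6825\right) + 42 = -6729 + 42 = -6687$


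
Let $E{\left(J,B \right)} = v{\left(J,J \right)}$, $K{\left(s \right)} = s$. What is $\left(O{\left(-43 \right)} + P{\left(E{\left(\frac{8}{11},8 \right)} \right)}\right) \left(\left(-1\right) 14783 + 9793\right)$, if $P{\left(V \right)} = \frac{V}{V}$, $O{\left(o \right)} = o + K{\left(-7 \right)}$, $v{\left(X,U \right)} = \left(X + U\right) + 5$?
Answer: $244510$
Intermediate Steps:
$v{\left(X,U \right)} = 5 + U + X$ ($v{\left(X,U \right)} = \left(U + X\right) + 5 = 5 + U + X$)
$E{\left(J,B \right)} = 5 + 2 J$ ($E{\left(J,B \right)} = 5 + J + J = 5 + 2 J$)
$O{\left(o \right)} = -7 + o$ ($O{\left(o \right)} = o - 7 = -7 + o$)
$P{\left(V \right)} = 1$
$\left(O{\left(-43 \right)} + P{\left(E{\left(\frac{8}{11},8 \right)} \right)}\right) \left(\left(-1\right) 14783 + 9793\right) = \left(\left(-7 - 43\right) + 1\right) \left(\left(-1\right) 14783 + 9793\right) = \left(-50 + 1\right) \left(-14783 + 9793\right) = \left(-49\right) \left(-4990\right) = 244510$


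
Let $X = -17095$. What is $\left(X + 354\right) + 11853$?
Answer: $-4888$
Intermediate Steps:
$\left(X + 354\right) + 11853 = \left(-17095 + 354\right) + 11853 = -16741 + 11853 = -4888$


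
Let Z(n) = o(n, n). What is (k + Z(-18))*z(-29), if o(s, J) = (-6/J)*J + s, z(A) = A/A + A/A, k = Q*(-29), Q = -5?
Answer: 242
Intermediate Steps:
k = 145 (k = -5*(-29) = 145)
z(A) = 2 (z(A) = 1 + 1 = 2)
o(s, J) = -6 + s
Z(n) = -6 + n
(k + Z(-18))*z(-29) = (145 + (-6 - 18))*2 = (145 - 24)*2 = 121*2 = 242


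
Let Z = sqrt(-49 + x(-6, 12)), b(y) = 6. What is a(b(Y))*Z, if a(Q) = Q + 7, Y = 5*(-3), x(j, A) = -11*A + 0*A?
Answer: 13*I*sqrt(181) ≈ 174.9*I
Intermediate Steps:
x(j, A) = -11*A (x(j, A) = -11*A + 0 = -11*A)
Y = -15
Z = I*sqrt(181) (Z = sqrt(-49 - 11*12) = sqrt(-49 - 132) = sqrt(-181) = I*sqrt(181) ≈ 13.454*I)
a(Q) = 7 + Q
a(b(Y))*Z = (7 + 6)*(I*sqrt(181)) = 13*(I*sqrt(181)) = 13*I*sqrt(181)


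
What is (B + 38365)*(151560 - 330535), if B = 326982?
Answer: -65387979325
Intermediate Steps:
(B + 38365)*(151560 - 330535) = (326982 + 38365)*(151560 - 330535) = 365347*(-178975) = -65387979325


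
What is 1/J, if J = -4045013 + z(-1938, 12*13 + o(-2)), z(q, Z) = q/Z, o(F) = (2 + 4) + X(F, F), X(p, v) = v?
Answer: -80/323602009 ≈ -2.4722e-7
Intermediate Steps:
o(F) = 6 + F (o(F) = (2 + 4) + F = 6 + F)
J = -323602009/80 (J = -4045013 - 1938/(12*13 + (6 - 2)) = -4045013 - 1938/(156 + 4) = -4045013 - 1938/160 = -4045013 - 1938*1/160 = -4045013 - 969/80 = -323602009/80 ≈ -4.0450e+6)
1/J = 1/(-323602009/80) = -80/323602009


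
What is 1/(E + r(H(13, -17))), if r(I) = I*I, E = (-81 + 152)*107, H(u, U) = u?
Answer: 1/7766 ≈ 0.00012877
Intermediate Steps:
E = 7597 (E = 71*107 = 7597)
r(I) = I²
1/(E + r(H(13, -17))) = 1/(7597 + 13²) = 1/(7597 + 169) = 1/7766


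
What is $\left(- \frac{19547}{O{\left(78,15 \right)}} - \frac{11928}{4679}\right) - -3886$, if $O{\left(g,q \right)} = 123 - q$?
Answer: $\frac{1870971515}{505332} \approx 3702.5$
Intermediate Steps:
$\left(- \frac{19547}{O{\left(78,15 \right)}} - \frac{11928}{4679}\right) - -3886 = \left(- \frac{19547}{123 - 15} - \frac{11928}{4679}\right) - -3886 = \left(- \frac{19547}{123 - 15} - \frac{11928}{4679}\right) + 3886 = \left(- \frac{19547}{108} - \frac{11928}{4679}\right) + 3886 = - \frac{92748637}{505332} + 3886 = \frac{1870971515}{505332}$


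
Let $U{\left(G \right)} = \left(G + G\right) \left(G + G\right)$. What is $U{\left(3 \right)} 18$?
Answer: $648$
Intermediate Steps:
$U{\left(G \right)} = 4 G^{2}$ ($U{\left(G \right)} = 2 G 2 G = 4 G^{2}$)
$U{\left(3 \right)} 18 = 4 \cdot 3^{2} \cdot 18 = 4 \cdot 9 \cdot 18 = 36 \cdot 18 = 648$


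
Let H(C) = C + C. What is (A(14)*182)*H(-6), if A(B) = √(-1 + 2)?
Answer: -2184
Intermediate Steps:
A(B) = 1 (A(B) = √1 = 1)
H(C) = 2*C
(A(14)*182)*H(-6) = (1*182)*(2*(-6)) = 182*(-12) = -2184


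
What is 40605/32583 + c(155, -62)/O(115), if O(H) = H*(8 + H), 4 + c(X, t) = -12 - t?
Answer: 8345747/6679515 ≈ 1.2495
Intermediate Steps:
c(X, t) = -16 - t (c(X, t) = -4 + (-12 - t) = -16 - t)
40605/32583 + c(155, -62)/O(115) = 40605/32583 + (-16 - 1*(-62))/((115*(8 + 115))) = 40605*(1/32583) + (-16 + 62)/((115*123)) = 13535/10861 + 46/14145 = 13535/10861 + 46*(1/14145) = 13535/10861 + 2/615 = 8345747/6679515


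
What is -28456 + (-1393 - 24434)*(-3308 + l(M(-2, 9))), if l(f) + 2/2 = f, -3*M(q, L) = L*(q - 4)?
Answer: 84968201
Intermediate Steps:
M(q, L) = -L*(-4 + q)/3 (M(q, L) = -L*(q - 4)/3 = -L*(-4 + q)/3)
l(f) = -1 + f
-28456 + (-1393 - 24434)*(-3308 + l(M(-2, 9))) = -28456 + (-1393 - 24434)*(-3308 + (-1 + (⅓)*9*(4 - 1*(-2)))) = -28456 - 25827*(-3308 + (-1 + (⅓)*9*(4 + 2))) = -28456 - 25827*(-3308 + (-1 + (⅓)*9*6)) = -28456 - 25827*(-3308 + (-1 + 18)) = -28456 - 25827*(-3308 + 17) = -28456 - 25827*(-3291) = -28456 + 84996657 = 84968201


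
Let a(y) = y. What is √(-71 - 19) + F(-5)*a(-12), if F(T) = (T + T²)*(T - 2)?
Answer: 1680 + 3*I*√10 ≈ 1680.0 + 9.4868*I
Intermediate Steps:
F(T) = (-2 + T)*(T + T²) (F(T) = (T + T²)*(-2 + T) = (-2 + T)*(T + T²))
√(-71 - 19) + F(-5)*a(-12) = √(-71 - 19) - 5*(-2 + (-5)² - 1*(-5))*(-12) = √(-90) - 5*(-2 + 25 + 5)*(-12) = 3*I*√10 - 5*28*(-12) = 3*I*√10 - 140*(-12) = 3*I*√10 + 1680 = 1680 + 3*I*√10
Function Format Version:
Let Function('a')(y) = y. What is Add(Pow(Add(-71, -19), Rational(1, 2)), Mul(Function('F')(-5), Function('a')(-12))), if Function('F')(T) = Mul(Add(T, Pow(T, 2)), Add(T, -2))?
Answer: Add(1680, Mul(3, I, Pow(10, Rational(1, 2)))) ≈ Add(1680.0, Mul(9.4868, I))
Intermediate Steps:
Function('F')(T) = Mul(Add(-2, T), Add(T, Pow(T, 2))) (Function('F')(T) = Mul(Add(T, Pow(T, 2)), Add(-2, T)) = Mul(Add(-2, T), Add(T, Pow(T, 2))))
Add(Pow(Add(-71, -19), Rational(1, 2)), Mul(Function('F')(-5), Function('a')(-12))) = Add(Pow(Add(-71, -19), Rational(1, 2)), Mul(Mul(-5, Add(-2, Pow(-5, 2), Mul(-1, -5))), -12)) = Add(Pow(-90, Rational(1, 2)), Mul(Mul(-5, Add(-2, 25, 5)), -12)) = Add(Mul(3, I, Pow(10, Rational(1, 2))), Mul(Mul(-5, 28), -12)) = Add(Mul(3, I, Pow(10, Rational(1, 2))), Mul(-140, -12)) = Add(Mul(3, I, Pow(10, Rational(1, 2))), 1680) = Add(1680, Mul(3, I, Pow(10, Rational(1, 2))))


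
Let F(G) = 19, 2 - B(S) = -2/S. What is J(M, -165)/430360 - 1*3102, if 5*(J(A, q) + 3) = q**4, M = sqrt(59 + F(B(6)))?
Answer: -593368299/215180 ≈ -2757.5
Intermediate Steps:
B(S) = 2 + 2/S (B(S) = 2 - (-2)/S = 2 + 2/S)
M = sqrt(78) (M = sqrt(59 + 19) = sqrt(78) ≈ 8.8318)
J(A, q) = -3 + q**4/5
J(M, -165)/430360 - 1*3102 = (-3 + (1/5)*(-165)**4)/430360 - 1*3102 = (-3 + (1/5)*741200625)*(1/430360) - 3102 = (-3 + 148240125)*(1/430360) - 3102 = 148240122*(1/430360) - 3102 = 74120061/215180 - 3102 = -593368299/215180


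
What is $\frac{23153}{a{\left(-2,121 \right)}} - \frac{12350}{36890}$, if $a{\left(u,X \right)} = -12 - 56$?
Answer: $- \frac{5029141}{14756} \approx -340.82$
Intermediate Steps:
$a{\left(u,X \right)} = -68$
$\frac{23153}{a{\left(-2,121 \right)}} - \frac{12350}{36890} = \frac{23153}{-68} - \frac{12350}{36890} = 23153 \left(- \frac{1}{68}\right) - \frac{1235}{3689} = - \frac{23153}{68} - \frac{1235}{3689} = - \frac{5029141}{14756}$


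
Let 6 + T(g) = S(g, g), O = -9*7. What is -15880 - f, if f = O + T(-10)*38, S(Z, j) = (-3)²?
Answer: -15931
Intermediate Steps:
S(Z, j) = 9
O = -63
T(g) = 3 (T(g) = -6 + 9 = 3)
f = 51 (f = -63 + 3*38 = -63 + 114 = 51)
-15880 - f = -15880 - 1*51 = -15880 - 51 = -15931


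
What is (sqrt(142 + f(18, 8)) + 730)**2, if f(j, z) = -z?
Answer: (730 + sqrt(134))**2 ≈ 5.4994e+5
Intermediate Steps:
(sqrt(142 + f(18, 8)) + 730)**2 = (sqrt(142 - 1*8) + 730)**2 = (sqrt(142 - 8) + 730)**2 = (sqrt(134) + 730)**2 = (730 + sqrt(134))**2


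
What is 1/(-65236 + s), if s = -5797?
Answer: -1/71033 ≈ -1.4078e-5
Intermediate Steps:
1/(-65236 + s) = 1/(-65236 - 5797) = 1/(-71033) = -1/71033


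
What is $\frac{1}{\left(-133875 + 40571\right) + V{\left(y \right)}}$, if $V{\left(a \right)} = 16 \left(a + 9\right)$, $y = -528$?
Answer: $- \frac{1}{101608} \approx -9.8418 \cdot 10^{-6}$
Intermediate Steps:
$V{\left(a \right)} = 144 + 16 a$ ($V{\left(a \right)} = 16 \left(9 + a\right) = 144 + 16 a$)
$\frac{1}{\left(-133875 + 40571\right) + V{\left(y \right)}} = \frac{1}{\left(-133875 + 40571\right) + \left(144 + 16 \left(-528\right)\right)} = \frac{1}{-93304 + \left(144 - 8448\right)} = \frac{1}{-93304 - 8304} = \frac{1}{-101608} = - \frac{1}{101608}$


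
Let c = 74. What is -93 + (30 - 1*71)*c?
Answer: -3127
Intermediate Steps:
-93 + (30 - 1*71)*c = -93 + (30 - 1*71)*74 = -93 + (30 - 71)*74 = -93 - 41*74 = -93 - 3034 = -3127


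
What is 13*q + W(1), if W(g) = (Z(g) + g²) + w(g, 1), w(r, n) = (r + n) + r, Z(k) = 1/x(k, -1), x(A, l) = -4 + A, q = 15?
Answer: 596/3 ≈ 198.67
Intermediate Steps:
Z(k) = 1/(-4 + k)
w(r, n) = n + 2*r (w(r, n) = (n + r) + r = n + 2*r)
W(g) = 1 + g² + 1/(-4 + g) + 2*g (W(g) = (1/(-4 + g) + g²) + (1 + 2*g) = (g² + 1/(-4 + g)) + (1 + 2*g) = 1 + g² + 1/(-4 + g) + 2*g)
13*q + W(1) = 13*15 + (1 + (-4 + 1)*(1 + 1² + 2*1))/(-4 + 1) = 195 + (1 - 3*(1 + 1 + 2))/(-3) = 195 - (1 - 3*4)/3 = 195 - (1 - 12)/3 = 195 - ⅓*(-11) = 195 + 11/3 = 596/3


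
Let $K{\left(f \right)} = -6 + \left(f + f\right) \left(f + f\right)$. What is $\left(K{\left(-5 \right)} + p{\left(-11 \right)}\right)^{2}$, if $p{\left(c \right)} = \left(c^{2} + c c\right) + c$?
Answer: $105625$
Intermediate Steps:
$p{\left(c \right)} = c + 2 c^{2}$ ($p{\left(c \right)} = \left(c^{2} + c^{2}\right) + c = 2 c^{2} + c = c + 2 c^{2}$)
$K{\left(f \right)} = -6 + 4 f^{2}$ ($K{\left(f \right)} = -6 + 2 f 2 f = -6 + 4 f^{2}$)
$\left(K{\left(-5 \right)} + p{\left(-11 \right)}\right)^{2} = \left(\left(-6 + 4 \left(-5\right)^{2}\right) - 11 \left(1 + 2 \left(-11\right)\right)\right)^{2} = \left(\left(-6 + 4 \cdot 25\right) - 11 \left(1 - 22\right)\right)^{2} = \left(\left(-6 + 100\right) - -231\right)^{2} = \left(94 + 231\right)^{2} = 325^{2} = 105625$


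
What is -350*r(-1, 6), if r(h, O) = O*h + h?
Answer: 2450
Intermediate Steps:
r(h, O) = h + O*h
-350*r(-1, 6) = -(-350)*(1 + 6) = -(-350)*7 = -350*(-7) = 2450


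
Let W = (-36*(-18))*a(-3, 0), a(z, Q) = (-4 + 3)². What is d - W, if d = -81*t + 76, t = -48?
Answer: 3316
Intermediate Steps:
d = 3964 (d = -81*(-48) + 76 = 3888 + 76 = 3964)
a(z, Q) = 1 (a(z, Q) = (-1)² = 1)
W = 648 (W = -36*(-18)*1 = 648*1 = 648)
d - W = 3964 - 1*648 = 3964 - 648 = 3316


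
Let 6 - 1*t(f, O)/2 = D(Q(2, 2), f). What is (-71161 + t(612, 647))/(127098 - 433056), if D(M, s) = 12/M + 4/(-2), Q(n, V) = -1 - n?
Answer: 71137/305958 ≈ 0.23251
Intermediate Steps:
D(M, s) = -2 + 12/M (D(M, s) = 12/M + 4*(-½) = 12/M - 2 = -2 + 12/M)
t(f, O) = 24 (t(f, O) = 12 - 2*(-2 + 12/(-1 - 1*2)) = 12 - 2*(-2 + 12/(-1 - 2)) = 12 - 2*(-2 + 12/(-3)) = 12 - 2*(-2 + 12*(-⅓)) = 12 - 2*(-2 - 4) = 12 - 2*(-6) = 12 + 12 = 24)
(-71161 + t(612, 647))/(127098 - 433056) = (-71161 + 24)/(127098 - 433056) = -71137/(-305958) = -71137*(-1/305958) = 71137/305958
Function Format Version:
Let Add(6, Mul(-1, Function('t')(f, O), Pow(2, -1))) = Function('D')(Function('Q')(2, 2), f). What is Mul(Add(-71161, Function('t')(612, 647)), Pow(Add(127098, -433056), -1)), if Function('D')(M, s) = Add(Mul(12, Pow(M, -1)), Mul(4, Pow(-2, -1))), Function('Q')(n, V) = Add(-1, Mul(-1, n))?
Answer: Rational(71137, 305958) ≈ 0.23251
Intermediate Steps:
Function('D')(M, s) = Add(-2, Mul(12, Pow(M, -1))) (Function('D')(M, s) = Add(Mul(12, Pow(M, -1)), Mul(4, Rational(-1, 2))) = Add(Mul(12, Pow(M, -1)), -2) = Add(-2, Mul(12, Pow(M, -1))))
Function('t')(f, O) = 24 (Function('t')(f, O) = Add(12, Mul(-2, Add(-2, Mul(12, Pow(Add(-1, Mul(-1, 2)), -1))))) = Add(12, Mul(-2, Add(-2, Mul(12, Pow(Add(-1, -2), -1))))) = Add(12, Mul(-2, Add(-2, Mul(12, Pow(-3, -1))))) = Add(12, Mul(-2, Add(-2, Mul(12, Rational(-1, 3))))) = Add(12, Mul(-2, Add(-2, -4))) = Add(12, Mul(-2, -6)) = Add(12, 12) = 24)
Mul(Add(-71161, Function('t')(612, 647)), Pow(Add(127098, -433056), -1)) = Mul(Add(-71161, 24), Pow(Add(127098, -433056), -1)) = Mul(-71137, Pow(-305958, -1)) = Mul(-71137, Rational(-1, 305958)) = Rational(71137, 305958)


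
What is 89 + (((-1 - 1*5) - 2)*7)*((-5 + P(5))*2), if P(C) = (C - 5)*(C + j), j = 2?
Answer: 649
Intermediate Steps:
P(C) = (-5 + C)*(2 + C) (P(C) = (C - 5)*(C + 2) = (-5 + C)*(2 + C))
89 + (((-1 - 1*5) - 2)*7)*((-5 + P(5))*2) = 89 + (((-1 - 1*5) - 2)*7)*((-5 + (-10 + 5**2 - 3*5))*2) = 89 + (((-1 - 5) - 2)*7)*((-5 + (-10 + 25 - 15))*2) = 89 + ((-6 - 2)*7)*((-5 + 0)*2) = 89 + (-8*7)*(-5*2) = 89 - 56*(-10) = 89 + 560 = 649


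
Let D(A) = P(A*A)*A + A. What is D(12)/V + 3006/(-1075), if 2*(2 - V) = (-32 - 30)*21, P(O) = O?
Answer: -92418/701975 ≈ -0.13165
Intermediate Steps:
D(A) = A + A³ (D(A) = (A*A)*A + A = A²*A + A = A³ + A = A + A³)
V = 653 (V = 2 - (-32 - 30)*21/2 = 2 - (-31)*21 = 2 - ½*(-1302) = 2 + 651 = 653)
D(12)/V + 3006/(-1075) = (12 + 12³)/653 + 3006/(-1075) = (12 + 1728)*(1/653) + 3006*(-1/1075) = 1740*(1/653) - 3006/1075 = 1740/653 - 3006/1075 = -92418/701975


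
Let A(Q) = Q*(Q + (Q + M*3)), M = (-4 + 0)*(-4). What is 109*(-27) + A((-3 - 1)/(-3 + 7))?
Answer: -2989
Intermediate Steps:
M = 16 (M = -4*(-4) = 16)
A(Q) = Q*(48 + 2*Q) (A(Q) = Q*(Q + (Q + 16*3)) = Q*(Q + (Q + 48)) = Q*(Q + (48 + Q)) = Q*(48 + 2*Q))
109*(-27) + A((-3 - 1)/(-3 + 7)) = 109*(-27) + 2*((-3 - 1)/(-3 + 7))*(24 + (-3 - 1)/(-3 + 7)) = -2943 + 2*(-4/4)*(24 - 4/4) = -2943 + 2*(-4*1/4)*(24 - 4*1/4) = -2943 + 2*(-1)*(24 - 1) = -2943 + 2*(-1)*23 = -2943 - 46 = -2989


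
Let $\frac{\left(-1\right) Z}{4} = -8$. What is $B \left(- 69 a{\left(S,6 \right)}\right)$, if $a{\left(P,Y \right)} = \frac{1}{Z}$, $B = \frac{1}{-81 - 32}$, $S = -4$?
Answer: $\frac{69}{3616} \approx 0.019082$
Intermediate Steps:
$Z = 32$ ($Z = \left(-4\right) \left(-8\right) = 32$)
$B = - \frac{1}{113}$ ($B = \frac{1}{-113} = - \frac{1}{113} \approx -0.0088496$)
$a{\left(P,Y \right)} = \frac{1}{32}$
$B \left(- 69 a{\left(S,6 \right)}\right) = - \frac{\left(-69\right) \frac{1}{32}}{113} = \left(- \frac{1}{113}\right) \left(- \frac{69}{32}\right) = \frac{69}{3616}$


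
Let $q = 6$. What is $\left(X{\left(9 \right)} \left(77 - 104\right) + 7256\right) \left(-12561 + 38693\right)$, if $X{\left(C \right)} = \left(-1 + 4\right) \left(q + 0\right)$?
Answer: $176913640$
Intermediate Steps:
$X{\left(C \right)} = 18$ ($X{\left(C \right)} = \left(-1 + 4\right) \left(6 + 0\right) = 3 \cdot 6 = 18$)
$\left(X{\left(9 \right)} \left(77 - 104\right) + 7256\right) \left(-12561 + 38693\right) = \left(18 \left(77 - 104\right) + 7256\right) \left(-12561 + 38693\right) = \left(18 \left(-27\right) + 7256\right) 26132 = \left(-486 + 7256\right) 26132 = 6770 \cdot 26132 = 176913640$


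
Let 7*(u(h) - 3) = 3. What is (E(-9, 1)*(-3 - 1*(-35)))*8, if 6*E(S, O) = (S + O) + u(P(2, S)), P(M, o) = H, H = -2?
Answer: -4096/21 ≈ -195.05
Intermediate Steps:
P(M, o) = -2
u(h) = 24/7 (u(h) = 3 + (1/7)*3 = 3 + 3/7 = 24/7)
E(S, O) = 4/7 + O/6 + S/6 (E(S, O) = ((S + O) + 24/7)/6 = ((O + S) + 24/7)/6 = (24/7 + O + S)/6 = 4/7 + O/6 + S/6)
(E(-9, 1)*(-3 - 1*(-35)))*8 = ((4/7 + (1/6)*1 + (1/6)*(-9))*(-3 - 1*(-35)))*8 = ((4/7 + 1/6 - 3/2)*(-3 + 35))*8 = -16/21*32*8 = -512/21*8 = -4096/21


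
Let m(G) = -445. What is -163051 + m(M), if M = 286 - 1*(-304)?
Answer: -163496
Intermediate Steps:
M = 590 (M = 286 + 304 = 590)
-163051 + m(M) = -163051 - 445 = -163496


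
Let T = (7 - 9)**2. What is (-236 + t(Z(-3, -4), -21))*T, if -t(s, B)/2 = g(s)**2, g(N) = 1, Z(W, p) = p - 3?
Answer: -952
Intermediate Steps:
Z(W, p) = -3 + p
T = 4 (T = (-2)**2 = 4)
t(s, B) = -2 (t(s, B) = -2*1**2 = -2*1 = -2)
(-236 + t(Z(-3, -4), -21))*T = (-236 - 2)*4 = -238*4 = -952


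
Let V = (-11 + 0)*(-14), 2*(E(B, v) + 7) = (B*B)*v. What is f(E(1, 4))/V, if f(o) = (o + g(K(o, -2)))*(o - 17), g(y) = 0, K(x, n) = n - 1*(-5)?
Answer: 5/7 ≈ 0.71429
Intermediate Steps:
K(x, n) = 5 + n (K(x, n) = n + 5 = 5 + n)
E(B, v) = -7 + v*B²/2 (E(B, v) = -7 + ((B*B)*v)/2 = -7 + (B²*v)/2 = -7 + (v*B²)/2 = -7 + v*B²/2)
V = 154 (V = -11*(-14) = 154)
f(o) = o*(-17 + o) (f(o) = (o + 0)*(o - 17) = o*(-17 + o))
f(E(1, 4))/V = ((-7 + (½)*4*1²)*(-17 + (-7 + (½)*4*1²)))/154 = ((-7 + (½)*4*1)*(-17 + (-7 + (½)*4*1)))*(1/154) = ((-7 + 2)*(-17 + (-7 + 2)))*(1/154) = -5*(-17 - 5)*(1/154) = -5*(-22)*(1/154) = 110*(1/154) = 5/7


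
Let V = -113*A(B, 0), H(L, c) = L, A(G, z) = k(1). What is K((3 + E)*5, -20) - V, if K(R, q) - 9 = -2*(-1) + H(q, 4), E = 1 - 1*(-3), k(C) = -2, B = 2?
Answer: -235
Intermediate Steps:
A(G, z) = -2
E = 4 (E = 1 + 3 = 4)
V = 226 (V = -113*(-2) = 226)
K(R, q) = 11 + q (K(R, q) = 9 + (-2*(-1) + q) = 9 + (2 + q) = 11 + q)
K((3 + E)*5, -20) - V = (11 - 20) - 1*226 = -9 - 226 = -235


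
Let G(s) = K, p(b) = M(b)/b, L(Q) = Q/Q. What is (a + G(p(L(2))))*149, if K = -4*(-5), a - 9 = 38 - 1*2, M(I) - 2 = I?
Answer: 9685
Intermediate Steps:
L(Q) = 1
M(I) = 2 + I
a = 45 (a = 9 + (38 - 1*2) = 9 + (38 - 2) = 9 + 36 = 45)
p(b) = (2 + b)/b
K = 20
G(s) = 20
(a + G(p(L(2))))*149 = (45 + 20)*149 = 65*149 = 9685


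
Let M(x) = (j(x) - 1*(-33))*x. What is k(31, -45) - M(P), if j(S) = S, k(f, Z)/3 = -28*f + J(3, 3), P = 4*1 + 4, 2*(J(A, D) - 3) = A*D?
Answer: -5819/2 ≈ -2909.5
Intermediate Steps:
J(A, D) = 3 + A*D/2 (J(A, D) = 3 + (A*D)/2 = 3 + A*D/2)
P = 8 (P = 4 + 4 = 8)
k(f, Z) = 45/2 - 84*f (k(f, Z) = 3*(-28*f + (3 + (½)*3*3)) = 3*(-28*f + (3 + 9/2)) = 3*(-28*f + 15/2) = 3*(15/2 - 28*f) = 45/2 - 84*f)
M(x) = x*(33 + x) (M(x) = (x - 1*(-33))*x = (x + 33)*x = (33 + x)*x = x*(33 + x))
k(31, -45) - M(P) = (45/2 - 84*31) - 8*(33 + 8) = (45/2 - 2604) - 8*41 = -5163/2 - 1*328 = -5163/2 - 328 = -5819/2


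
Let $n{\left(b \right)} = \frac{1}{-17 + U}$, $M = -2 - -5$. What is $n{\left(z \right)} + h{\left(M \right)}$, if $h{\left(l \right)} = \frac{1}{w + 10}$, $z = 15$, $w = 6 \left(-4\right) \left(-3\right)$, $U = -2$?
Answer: $- \frac{63}{1558} \approx -0.040436$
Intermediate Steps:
$w = 72$ ($w = \left(-24\right) \left(-3\right) = 72$)
$M = 3$ ($M = -2 + 5 = 3$)
$h{\left(l \right)} = \frac{1}{82}$ ($h{\left(l \right)} = \frac{1}{72 + 10} = \frac{1}{82}$)
$n{\left(b \right)} = - \frac{1}{19}$ ($n{\left(b \right)} = \frac{1}{-17 - 2} = \frac{1}{-19} = - \frac{1}{19}$)
$n{\left(z \right)} + h{\left(M \right)} = - \frac{1}{19} + \frac{1}{82} = - \frac{63}{1558}$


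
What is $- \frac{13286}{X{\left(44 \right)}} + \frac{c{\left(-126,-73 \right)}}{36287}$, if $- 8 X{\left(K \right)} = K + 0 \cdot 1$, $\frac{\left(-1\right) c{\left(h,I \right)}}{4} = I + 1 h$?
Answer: $\frac{964226920}{399157} \approx 2415.7$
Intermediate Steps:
$c{\left(h,I \right)} = - 4 I - 4 h$ ($c{\left(h,I \right)} = - 4 \left(I + 1 h\right) = - 4 \left(I + h\right) = - 4 I - 4 h$)
$X{\left(K \right)} = - \frac{K}{8}$ ($X{\left(K \right)} = - \frac{K + 0 \cdot 1}{8} = - \frac{K + 0}{8} = - \frac{K}{8}$)
$- \frac{13286}{X{\left(44 \right)}} + \frac{c{\left(-126,-73 \right)}}{36287} = - \frac{13286}{\left(- \frac{1}{8}\right) 44} + \frac{\left(-4\right) \left(-73\right) - -504}{36287} = - \frac{13286}{- \frac{11}{2}} + \left(292 + 504\right) \frac{1}{36287} = \left(-13286\right) \left(- \frac{2}{11}\right) + 796 \cdot \frac{1}{36287} = \frac{26572}{11} + \frac{796}{36287} = \frac{964226920}{399157}$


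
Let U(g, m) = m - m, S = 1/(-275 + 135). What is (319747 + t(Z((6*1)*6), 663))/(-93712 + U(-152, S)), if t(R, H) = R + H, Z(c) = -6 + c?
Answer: -40055/11714 ≈ -3.4194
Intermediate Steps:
t(R, H) = H + R
S = -1/140 (S = 1/(-140) = -1/140 ≈ -0.0071429)
U(g, m) = 0
(319747 + t(Z((6*1)*6), 663))/(-93712 + U(-152, S)) = (319747 + (663 + (-6 + (6*1)*6)))/(-93712 + 0) = (319747 + (663 + (-6 + 6*6)))/(-93712) = (319747 + (663 + (-6 + 36)))*(-1/93712) = (319747 + (663 + 30))*(-1/93712) = (319747 + 693)*(-1/93712) = 320440*(-1/93712) = -40055/11714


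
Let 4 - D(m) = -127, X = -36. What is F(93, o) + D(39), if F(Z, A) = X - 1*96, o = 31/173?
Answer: -1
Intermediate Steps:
o = 31/173 (o = 31*(1/173) = 31/173 ≈ 0.17919)
D(m) = 131 (D(m) = 4 - 1*(-127) = 4 + 127 = 131)
F(Z, A) = -132 (F(Z, A) = -36 - 1*96 = -36 - 96 = -132)
F(93, o) + D(39) = -132 + 131 = -1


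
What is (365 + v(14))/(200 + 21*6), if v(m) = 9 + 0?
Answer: 187/163 ≈ 1.1472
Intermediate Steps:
v(m) = 9
(365 + v(14))/(200 + 21*6) = (365 + 9)/(200 + 21*6) = 374/(200 + 126) = 374/326 = 374*(1/326) = 187/163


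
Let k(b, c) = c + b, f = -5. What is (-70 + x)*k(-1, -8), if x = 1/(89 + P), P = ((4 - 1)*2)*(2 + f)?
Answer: 44721/71 ≈ 629.87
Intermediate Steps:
P = -18 (P = ((4 - 1)*2)*(2 - 5) = (3*2)*(-3) = 6*(-3) = -18)
x = 1/71 (x = 1/(89 - 18) = 1/71 ≈ 0.014085)
k(b, c) = b + c
(-70 + x)*k(-1, -8) = (-70 + 1/71)*(-1 - 8) = -4969/71*(-9) = 44721/71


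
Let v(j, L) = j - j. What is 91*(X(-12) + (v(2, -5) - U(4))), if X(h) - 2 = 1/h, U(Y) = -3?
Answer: 5369/12 ≈ 447.42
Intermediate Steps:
v(j, L) = 0
X(h) = 2 + 1/h
91*(X(-12) + (v(2, -5) - U(4))) = 91*((2 + 1/(-12)) + (0 - 1*(-3))) = 91*((2 - 1/12) + (0 + 3)) = 91*(23/12 + 3) = 91*(59/12) = 5369/12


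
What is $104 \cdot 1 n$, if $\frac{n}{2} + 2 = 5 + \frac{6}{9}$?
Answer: $\frac{2288}{3} \approx 762.67$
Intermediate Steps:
$n = \frac{22}{3}$ ($n = -4 + 2 \left(5 + \frac{6}{9}\right) = -4 + 2 \left(5 + 6 \cdot \frac{1}{9}\right) = -4 + 2 \left(5 + \frac{2}{3}\right) = -4 + 2 \cdot \frac{17}{3} = -4 + \frac{34}{3} = \frac{22}{3} \approx 7.3333$)
$104 \cdot 1 n = 104 \cdot 1 \cdot \frac{22}{3} = 104 \cdot \frac{22}{3} = \frac{2288}{3}$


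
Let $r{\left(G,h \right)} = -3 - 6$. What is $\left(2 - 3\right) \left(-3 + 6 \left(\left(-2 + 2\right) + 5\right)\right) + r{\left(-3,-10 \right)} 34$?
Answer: $-333$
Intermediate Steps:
$r{\left(G,h \right)} = -9$
$\left(2 - 3\right) \left(-3 + 6 \left(\left(-2 + 2\right) + 5\right)\right) + r{\left(-3,-10 \right)} 34 = \left(2 - 3\right) \left(-3 + 6 \left(\left(-2 + 2\right) + 5\right)\right) - 306 = - (-3 + 6 \left(0 + 5\right)) - 306 = - (-3 + 6 \cdot 5) - 306 = - (-3 + 30) - 306 = \left(-1\right) 27 - 306 = -27 - 306 = -333$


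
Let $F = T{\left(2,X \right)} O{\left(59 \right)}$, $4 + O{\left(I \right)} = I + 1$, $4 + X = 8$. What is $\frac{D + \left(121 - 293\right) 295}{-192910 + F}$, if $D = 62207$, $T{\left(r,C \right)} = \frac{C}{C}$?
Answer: $- \frac{11467}{192854} \approx -0.05946$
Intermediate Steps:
$X = 4$ ($X = -4 + 8 = 4$)
$T{\left(r,C \right)} = 1$
$O{\left(I \right)} = -3 + I$ ($O{\left(I \right)} = -4 + \left(I + 1\right) = -4 + \left(1 + I\right) = -3 + I$)
$F = 56$ ($F = 1 \left(-3 + 59\right) = 1 \cdot 56 = 56$)
$\frac{D + \left(121 - 293\right) 295}{-192910 + F} = \frac{62207 + \left(121 - 293\right) 295}{-192910 + 56} = \frac{62207 - 50740}{-192854} = \left(62207 - 50740\right) \left(- \frac{1}{192854}\right) = 11467 \left(- \frac{1}{192854}\right) = - \frac{11467}{192854}$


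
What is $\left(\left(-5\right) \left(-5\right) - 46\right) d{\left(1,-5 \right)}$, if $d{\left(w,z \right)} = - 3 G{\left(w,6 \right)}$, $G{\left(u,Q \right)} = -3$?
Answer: $-189$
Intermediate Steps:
$d{\left(w,z \right)} = 9$ ($d{\left(w,z \right)} = \left(-3\right) \left(-3\right) = 9$)
$\left(\left(-5\right) \left(-5\right) - 46\right) d{\left(1,-5 \right)} = \left(\left(-5\right) \left(-5\right) - 46\right) 9 = \left(25 - 46\right) 9 = \left(-21\right) 9 = -189$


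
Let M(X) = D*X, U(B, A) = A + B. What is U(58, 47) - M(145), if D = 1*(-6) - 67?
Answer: 10690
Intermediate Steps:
D = -73 (D = -6 - 67 = -73)
M(X) = -73*X
U(58, 47) - M(145) = (47 + 58) - (-73)*145 = 105 - 1*(-10585) = 105 + 10585 = 10690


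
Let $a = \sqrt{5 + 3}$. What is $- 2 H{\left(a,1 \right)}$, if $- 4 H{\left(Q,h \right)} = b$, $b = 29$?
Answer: $\frac{29}{2} \approx 14.5$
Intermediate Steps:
$a = 2 \sqrt{2}$ ($a = \sqrt{8} = 2 \sqrt{2} \approx 2.8284$)
$H{\left(Q,h \right)} = - \frac{29}{4}$ ($H{\left(Q,h \right)} = \left(- \frac{1}{4}\right) 29 = - \frac{29}{4}$)
$- 2 H{\left(a,1 \right)} = \left(-2\right) \left(- \frac{29}{4}\right) = \frac{29}{2}$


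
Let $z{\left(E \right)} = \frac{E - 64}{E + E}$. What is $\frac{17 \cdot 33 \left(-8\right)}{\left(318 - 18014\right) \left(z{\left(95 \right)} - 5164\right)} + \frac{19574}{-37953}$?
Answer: $- \frac{7080777123337}{13727962854774} \approx -0.51579$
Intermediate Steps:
$z{\left(E \right)} = \frac{-64 + E}{2 E}$
$\frac{17 \cdot 33 \left(-8\right)}{\left(318 - 18014\right) \left(z{\left(95 \right)} - 5164\right)} + \frac{19574}{-37953} = \frac{17 \cdot 33 \left(-8\right)}{\left(318 - 18014\right) \left(\frac{-64 + 95}{2 \cdot 95} - 5164\right)} + \frac{19574}{-37953} = \frac{561 \left(-8\right)}{\left(-17696\right) \left(\frac{1}{2} \cdot \frac{1}{95} \cdot 31 - 5164\right)} + 19574 \left(- \frac{1}{37953}\right) = - \frac{4488}{\left(-17696\right) \left(\frac{31}{190} - 5164\right)} - \frac{19574}{37953} = - \frac{4488}{\left(-17696\right) \left(- \frac{981129}{190}\right)} - \frac{19574}{37953} = - \frac{4488}{\frac{8681029392}{95}} - \frac{19574}{37953} = \left(-4488\right) \frac{95}{8681029392} - \frac{19574}{37953} = - \frac{17765}{361709558} - \frac{19574}{37953} = - \frac{7080777123337}{13727962854774}$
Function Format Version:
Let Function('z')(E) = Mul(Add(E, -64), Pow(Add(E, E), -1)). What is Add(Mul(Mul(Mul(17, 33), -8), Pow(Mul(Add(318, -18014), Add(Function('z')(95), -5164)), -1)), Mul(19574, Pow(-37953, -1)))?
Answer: Rational(-7080777123337, 13727962854774) ≈ -0.51579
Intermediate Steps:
Function('z')(E) = Mul(Rational(1, 2), Pow(E, -1), Add(-64, E)) (Function('z')(E) = Mul(Add(-64, E), Pow(Mul(2, E), -1)) = Mul(Add(-64, E), Mul(Rational(1, 2), Pow(E, -1))) = Mul(Rational(1, 2), Pow(E, -1), Add(-64, E)))
Add(Mul(Mul(Mul(17, 33), -8), Pow(Mul(Add(318, -18014), Add(Function('z')(95), -5164)), -1)), Mul(19574, Pow(-37953, -1))) = Add(Mul(Mul(Mul(17, 33), -8), Pow(Mul(Add(318, -18014), Add(Mul(Rational(1, 2), Pow(95, -1), Add(-64, 95)), -5164)), -1)), Mul(19574, Pow(-37953, -1))) = Add(Mul(Mul(561, -8), Pow(Mul(-17696, Add(Mul(Rational(1, 2), Rational(1, 95), 31), -5164)), -1)), Mul(19574, Rational(-1, 37953))) = Add(Mul(-4488, Pow(Mul(-17696, Add(Rational(31, 190), -5164)), -1)), Rational(-19574, 37953)) = Add(Mul(-4488, Pow(Mul(-17696, Rational(-981129, 190)), -1)), Rational(-19574, 37953)) = Add(Mul(-4488, Pow(Rational(8681029392, 95), -1)), Rational(-19574, 37953)) = Add(Mul(-4488, Rational(95, 8681029392)), Rational(-19574, 37953)) = Add(Rational(-17765, 361709558), Rational(-19574, 37953)) = Rational(-7080777123337, 13727962854774)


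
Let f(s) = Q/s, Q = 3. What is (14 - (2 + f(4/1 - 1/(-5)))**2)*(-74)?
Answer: -24050/49 ≈ -490.82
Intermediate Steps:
f(s) = 3/s
(14 - (2 + f(4/1 - 1/(-5)))**2)*(-74) = (14 - (2 + 3/(4/1 - 1/(-5)))**2)*(-74) = (14 - (2 + 3/(4*1 - 1*(-1/5)))**2)*(-74) = (14 - (2 + 3/(4 + 1/5))**2)*(-74) = (14 - (2 + 3/(21/5))**2)*(-74) = (14 - (2 + 3*(5/21))**2)*(-74) = (14 - (2 + 5/7)**2)*(-74) = (14 - (19/7)**2)*(-74) = (14 - 1*361/49)*(-74) = (14 - 361/49)*(-74) = (325/49)*(-74) = -24050/49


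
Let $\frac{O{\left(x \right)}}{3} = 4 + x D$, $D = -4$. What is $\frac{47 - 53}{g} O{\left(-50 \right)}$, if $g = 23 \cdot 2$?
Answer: $- \frac{1836}{23} \approx -79.826$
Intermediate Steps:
$O{\left(x \right)} = 12 - 12 x$ ($O{\left(x \right)} = 3 \left(4 + x \left(-4\right)\right) = 3 \left(4 - 4 x\right) = 12 - 12 x$)
$g = 46$
$\frac{47 - 53}{g} O{\left(-50 \right)} = \frac{47 - 53}{46} \left(12 - -600\right) = \left(-6\right) \frac{1}{46} \left(12 + 600\right) = \left(- \frac{3}{23}\right) 612 = - \frac{1836}{23}$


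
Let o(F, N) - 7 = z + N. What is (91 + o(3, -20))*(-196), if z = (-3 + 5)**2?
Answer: -16072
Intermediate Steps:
z = 4 (z = 2**2 = 4)
o(F, N) = 11 + N (o(F, N) = 7 + (4 + N) = 11 + N)
(91 + o(3, -20))*(-196) = (91 + (11 - 20))*(-196) = (91 - 9)*(-196) = 82*(-196) = -16072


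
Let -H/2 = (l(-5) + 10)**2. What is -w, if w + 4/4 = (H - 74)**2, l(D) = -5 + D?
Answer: -5475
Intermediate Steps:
H = 0 (H = -2*((-5 - 5) + 10)**2 = -2*(-10 + 10)**2 = -2*0**2 = -2*0 = 0)
w = 5475 (w = -1 + (0 - 74)**2 = -1 + (-74)**2 = -1 + 5476 = 5475)
-w = -1*5475 = -5475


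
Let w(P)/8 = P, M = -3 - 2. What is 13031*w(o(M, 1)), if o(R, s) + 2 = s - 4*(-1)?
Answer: 312744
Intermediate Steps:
M = -5
o(R, s) = 2 + s (o(R, s) = -2 + (s - 4*(-1)) = -2 + (s + 4) = -2 + (4 + s) = 2 + s)
w(P) = 8*P
13031*w(o(M, 1)) = 13031*(8*(2 + 1)) = 13031*(8*3) = 13031*24 = 312744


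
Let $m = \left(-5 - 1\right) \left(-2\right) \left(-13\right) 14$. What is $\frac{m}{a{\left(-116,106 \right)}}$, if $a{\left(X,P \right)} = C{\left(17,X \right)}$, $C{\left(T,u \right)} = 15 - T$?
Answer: $1092$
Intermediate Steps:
$a{\left(X,P \right)} = -2$ ($a{\left(X,P \right)} = 15 - 17 = -2$)
$m = -2184$ ($m = \left(-6\right) \left(-2\right) \left(-13\right) 14 = 12 \left(-13\right) 14 = \left(-156\right) 14 = -2184$)
$\frac{m}{a{\left(-116,106 \right)}} = - \frac{2184}{-2} = \left(-2184\right) \left(- \frac{1}{2}\right) = 1092$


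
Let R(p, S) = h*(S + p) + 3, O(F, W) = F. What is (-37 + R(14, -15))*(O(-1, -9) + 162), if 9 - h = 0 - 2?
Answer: -7245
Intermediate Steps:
h = 11 (h = 9 - (0 - 2) = 9 - 1*(-2) = 9 + 2 = 11)
R(p, S) = 3 + 11*S + 11*p (R(p, S) = 11*(S + p) + 3 = (11*S + 11*p) + 3 = 3 + 11*S + 11*p)
(-37 + R(14, -15))*(O(-1, -9) + 162) = (-37 + (3 + 11*(-15) + 11*14))*(-1 + 162) = (-37 + (3 - 165 + 154))*161 = (-37 - 8)*161 = -45*161 = -7245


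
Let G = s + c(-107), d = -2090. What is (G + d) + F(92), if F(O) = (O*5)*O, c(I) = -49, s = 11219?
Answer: 51400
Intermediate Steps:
G = 11170 (G = 11219 - 49 = 11170)
F(O) = 5*O² (F(O) = (5*O)*O = 5*O²)
(G + d) + F(92) = (11170 - 2090) + 5*92² = 9080 + 5*8464 = 9080 + 42320 = 51400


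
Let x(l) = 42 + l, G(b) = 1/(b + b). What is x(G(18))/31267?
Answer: 1513/1125612 ≈ 0.0013442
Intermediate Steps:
G(b) = 1/(2*b)
x(G(18))/31267 = (42 + (½)/18)/31267 = (42 + (½)*(1/18))*(1/31267) = (42 + 1/36)*(1/31267) = (1513/36)*(1/31267) = 1513/1125612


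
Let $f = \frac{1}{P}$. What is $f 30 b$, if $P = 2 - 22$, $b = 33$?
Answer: $- \frac{99}{2} \approx -49.5$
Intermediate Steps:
$P = -20$ ($P = 2 - 22 = -20$)
$f = - \frac{1}{20}$ ($f = \frac{1}{-20} = - \frac{1}{20} \approx -0.05$)
$f 30 b = \left(- \frac{1}{20}\right) 30 \cdot 33 = \left(- \frac{3}{2}\right) 33 = - \frac{99}{2}$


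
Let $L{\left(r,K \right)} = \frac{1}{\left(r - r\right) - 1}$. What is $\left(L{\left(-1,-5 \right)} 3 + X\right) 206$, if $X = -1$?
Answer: $-824$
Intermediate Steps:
$L{\left(r,K \right)} = -1$ ($L{\left(r,K \right)} = \frac{1}{0 - 1} = \frac{1}{-1} = -1$)
$\left(L{\left(-1,-5 \right)} 3 + X\right) 206 = \left(\left(-1\right) 3 - 1\right) 206 = \left(-3 - 1\right) 206 = \left(-4\right) 206 = -824$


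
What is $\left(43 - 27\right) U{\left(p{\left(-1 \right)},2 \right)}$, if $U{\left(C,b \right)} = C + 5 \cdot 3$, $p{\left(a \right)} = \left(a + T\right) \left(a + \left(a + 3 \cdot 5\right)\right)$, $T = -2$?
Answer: $-384$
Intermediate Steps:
$p{\left(a \right)} = \left(-2 + a\right) \left(15 + 2 a\right)$ ($p{\left(a \right)} = \left(a - 2\right) \left(a + \left(a + 3 \cdot 5\right)\right) = \left(-2 + a\right) \left(a + \left(a + 15\right)\right) = \left(-2 + a\right) \left(a + \left(15 + a\right)\right) = \left(-2 + a\right) \left(15 + 2 a\right)$)
$U{\left(C,b \right)} = 15 + C$ ($U{\left(C,b \right)} = C + 15 = 15 + C$)
$\left(43 - 27\right) U{\left(p{\left(-1 \right)},2 \right)} = \left(43 - 27\right) \left(15 + \left(-30 + 2 \left(-1\right)^{2} + 11 \left(-1\right)\right)\right) = 16 \left(15 - 39\right) = 16 \left(-24\right) = -384$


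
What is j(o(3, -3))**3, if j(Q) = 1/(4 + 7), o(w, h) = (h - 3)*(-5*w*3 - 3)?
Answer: 1/1331 ≈ 0.00075131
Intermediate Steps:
o(w, h) = (-3 + h)*(-3 - 15*w) (o(w, h) = (-3 + h)*(-15*w - 3) = (-3 + h)*(-3 - 15*w))
j(Q) = 1/11
j(o(3, -3))**3 = (1/11)**3 = 1/1331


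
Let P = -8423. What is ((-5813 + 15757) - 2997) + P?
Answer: -1476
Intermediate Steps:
((-5813 + 15757) - 2997) + P = ((-5813 + 15757) - 2997) - 8423 = (9944 - 2997) - 8423 = 6947 - 8423 = -1476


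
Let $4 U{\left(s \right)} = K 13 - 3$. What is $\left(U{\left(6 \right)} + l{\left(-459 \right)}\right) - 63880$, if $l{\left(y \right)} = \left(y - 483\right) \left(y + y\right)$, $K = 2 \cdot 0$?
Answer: $\frac{3203501}{4} \approx 8.0088 \cdot 10^{5}$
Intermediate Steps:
$K = 0$
$l{\left(y \right)} = 2 y \left(-483 + y\right)$ ($l{\left(y \right)} = \left(-483 + y\right) 2 y = 2 y \left(-483 + y\right)$)
$U{\left(s \right)} = - \frac{3}{4}$ ($U{\left(s \right)} = \frac{0 \cdot 13 - 3}{4} = \frac{0 - 3}{4} = \frac{1}{4} \left(-3\right) = - \frac{3}{4}$)
$\left(U{\left(6 \right)} + l{\left(-459 \right)}\right) - 63880 = \left(- \frac{3}{4} + 2 \left(-459\right) \left(-483 - 459\right)\right) - 63880 = \left(- \frac{3}{4} + 2 \left(-459\right) \left(-942\right)\right) - 63880 = \left(- \frac{3}{4} + 864756\right) - 63880 = \frac{3459021}{4} - 63880 = \frac{3203501}{4}$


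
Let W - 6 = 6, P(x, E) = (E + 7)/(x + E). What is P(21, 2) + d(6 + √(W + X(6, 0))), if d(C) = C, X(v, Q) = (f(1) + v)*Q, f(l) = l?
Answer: 147/23 + 2*√3 ≈ 9.8554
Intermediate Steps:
P(x, E) = (7 + E)/(E + x)
W = 12 (W = 6 + 6 = 12)
X(v, Q) = Q*(1 + v) (X(v, Q) = (1 + v)*Q = Q*(1 + v))
P(21, 2) + d(6 + √(W + X(6, 0))) = (7 + 2)/(2 + 21) + (6 + √(12 + 0*(1 + 6))) = 9/23 + (6 + √(12 + 0*7)) = (1/23)*9 + (6 + √(12 + 0)) = 9/23 + (6 + √12) = 9/23 + (6 + 2*√3) = 147/23 + 2*√3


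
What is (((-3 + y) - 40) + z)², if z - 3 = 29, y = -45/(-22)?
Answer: 38809/484 ≈ 80.184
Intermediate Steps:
y = 45/22 (y = -45*(-1/22) = 45/22 ≈ 2.0455)
z = 32 (z = 3 + 29 = 32)
(((-3 + y) - 40) + z)² = (((-3 + 45/22) - 40) + 32)² = ((-21/22 - 40) + 32)² = (-901/22 + 32)² = (-197/22)² = 38809/484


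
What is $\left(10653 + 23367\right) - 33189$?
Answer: $831$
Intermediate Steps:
$\left(10653 + 23367\right) - 33189 = 34020 - 33189 = 831$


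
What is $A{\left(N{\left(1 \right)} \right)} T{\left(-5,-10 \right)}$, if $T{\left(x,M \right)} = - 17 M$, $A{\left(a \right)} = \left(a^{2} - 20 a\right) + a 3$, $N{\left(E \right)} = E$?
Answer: $-2720$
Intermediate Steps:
$A{\left(a \right)} = a^{2} - 17 a$ ($A{\left(a \right)} = \left(a^{2} - 20 a\right) + 3 a = a^{2} - 17 a$)
$A{\left(N{\left(1 \right)} \right)} T{\left(-5,-10 \right)} = 1 \left(-17 + 1\right) \left(\left(-17\right) \left(-10\right)\right) = 1 \left(-16\right) 170 = \left(-16\right) 170 = -2720$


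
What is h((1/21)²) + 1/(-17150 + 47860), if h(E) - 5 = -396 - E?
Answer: -5295386279/13543110 ≈ -391.00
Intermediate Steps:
h(E) = -391 - E (h(E) = 5 + (-396 - E) = -391 - E)
h((1/21)²) + 1/(-17150 + 47860) = (-391 - (1/21)²) + 1/(-17150 + 47860) = (-391 - (1/21)²) + 1/30710 = (-391 - 1*1/441) + 1/30710 = (-391 - 1/441) + 1/30710 = -172432/441 + 1/30710 = -5295386279/13543110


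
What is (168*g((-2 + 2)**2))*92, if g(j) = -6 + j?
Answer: -92736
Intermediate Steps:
(168*g((-2 + 2)**2))*92 = (168*(-6 + (-2 + 2)**2))*92 = (168*(-6 + 0**2))*92 = (168*(-6 + 0))*92 = (168*(-6))*92 = -1008*92 = -92736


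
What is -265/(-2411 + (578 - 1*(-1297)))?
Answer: 265/536 ≈ 0.49440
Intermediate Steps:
-265/(-2411 + (578 - 1*(-1297))) = -265/(-2411 + (578 + 1297)) = -265/(-2411 + 1875) = -265/(-536) = -1/536*(-265) = 265/536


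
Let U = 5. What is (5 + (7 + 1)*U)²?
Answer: 2025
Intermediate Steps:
(5 + (7 + 1)*U)² = (5 + (7 + 1)*5)² = (5 + 8*5)² = (5 + 40)² = 45² = 2025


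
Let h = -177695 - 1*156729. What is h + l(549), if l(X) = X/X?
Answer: -334423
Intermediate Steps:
h = -334424 (h = -177695 - 156729 = -334424)
l(X) = 1
h + l(549) = -334424 + 1 = -334423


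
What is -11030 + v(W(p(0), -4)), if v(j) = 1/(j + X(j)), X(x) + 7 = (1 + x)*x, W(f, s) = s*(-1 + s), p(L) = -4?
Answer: -4775989/433 ≈ -11030.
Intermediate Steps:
X(x) = -7 + x*(1 + x) (X(x) = -7 + (1 + x)*x = -7 + x*(1 + x))
v(j) = 1/(-7 + j² + 2*j) (v(j) = 1/(j + (-7 + j + j²)) = 1/(-7 + j² + 2*j))
-11030 + v(W(p(0), -4)) = -11030 + 1/(-7 + (-4*(-1 - 4))² + 2*(-4*(-1 - 4))) = -11030 + 1/(-7 + (-4*(-5))² + 2*(-4*(-5))) = -11030 + 1/(-7 + 20² + 2*20) = -11030 + 1/(-7 + 400 + 40) = -11030 + 1/433 = -4775989/433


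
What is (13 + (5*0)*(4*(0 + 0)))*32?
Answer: 416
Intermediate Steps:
(13 + (5*0)*(4*(0 + 0)))*32 = (13 + 0*(4*0))*32 = (13 + 0*0)*32 = (13 + 0)*32 = 13*32 = 416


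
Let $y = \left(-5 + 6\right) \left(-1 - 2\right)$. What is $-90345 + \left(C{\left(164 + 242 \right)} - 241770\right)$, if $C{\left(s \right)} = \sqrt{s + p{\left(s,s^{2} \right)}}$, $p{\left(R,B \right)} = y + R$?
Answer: $-332115 + \sqrt{809} \approx -3.3209 \cdot 10^{5}$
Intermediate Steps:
$y = -3$ ($y = 1 \left(-3\right) = -3$)
$p{\left(R,B \right)} = -3 + R$
$C{\left(s \right)} = \sqrt{-3 + 2 s}$ ($C{\left(s \right)} = \sqrt{s + \left(-3 + s\right)} = \sqrt{-3 + 2 s}$)
$-90345 + \left(C{\left(164 + 242 \right)} - 241770\right) = -90345 - \left(241770 - \sqrt{-3 + 2 \left(164 + 242\right)}\right) = -90345 - \left(241770 - \sqrt{-3 + 2 \cdot 406}\right) = -90345 - \left(241770 - \sqrt{-3 + 812}\right) = -90345 - \left(241770 - \sqrt{809}\right) = -332115 + \sqrt{809}$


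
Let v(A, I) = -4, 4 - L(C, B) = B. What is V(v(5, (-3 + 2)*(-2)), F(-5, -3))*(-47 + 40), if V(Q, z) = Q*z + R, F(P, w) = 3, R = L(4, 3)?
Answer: 77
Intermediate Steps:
L(C, B) = 4 - B
R = 1 (R = 4 - 1*3 = 4 - 3 = 1)
V(Q, z) = 1 + Q*z (V(Q, z) = Q*z + 1 = 1 + Q*z)
V(v(5, (-3 + 2)*(-2)), F(-5, -3))*(-47 + 40) = (1 - 4*3)*(-47 + 40) = (1 - 12)*(-7) = -11*(-7) = 77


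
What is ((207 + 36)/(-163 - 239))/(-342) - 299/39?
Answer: -117089/15276 ≈ -7.6649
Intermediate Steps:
((207 + 36)/(-163 - 239))/(-342) - 299/39 = (243/(-402))*(-1/342) - 299*1/39 = (243*(-1/402))*(-1/342) - 23/3 = -81/134*(-1/342) - 23/3 = 9/5092 - 23/3 = -117089/15276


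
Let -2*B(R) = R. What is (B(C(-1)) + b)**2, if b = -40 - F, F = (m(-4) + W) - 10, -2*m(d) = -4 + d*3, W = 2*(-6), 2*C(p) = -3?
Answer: 10201/16 ≈ 637.56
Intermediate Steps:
C(p) = -3/2 (C(p) = (1/2)*(-3) = -3/2)
B(R) = -R/2
W = -12
m(d) = 2 - 3*d/2 (m(d) = -(-4 + d*3)/2 = -(-4 + 3*d)/2 = 2 - 3*d/2)
F = -14 (F = ((2 - 3/2*(-4)) - 12) - 10 = ((2 + 6) - 12) - 10 = (8 - 12) - 10 = -4 - 10 = -14)
b = -26 (b = -40 - 1*(-14) = -40 + 14 = -26)
(B(C(-1)) + b)**2 = (-1/2*(-3/2) - 26)**2 = (3/4 - 26)**2 = (-101/4)**2 = 10201/16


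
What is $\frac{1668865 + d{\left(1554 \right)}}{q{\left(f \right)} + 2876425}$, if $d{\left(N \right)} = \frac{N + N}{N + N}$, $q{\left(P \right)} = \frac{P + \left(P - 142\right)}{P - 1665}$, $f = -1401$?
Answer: $\frac{2558371578}{4409560997} \approx 0.58019$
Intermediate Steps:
$q{\left(P \right)} = \frac{-142 + 2 P}{-1665 + P}$ ($q{\left(P \right)} = \frac{P + \left(-142 + P\right)}{-1665 + P} = \frac{-142 + 2 P}{-1665 + P}$)
$d{\left(N \right)} = 1$ ($d{\left(N \right)} = \frac{2 N}{2 N} = 2 N \frac{1}{2 N} = 1$)
$\frac{1668865 + d{\left(1554 \right)}}{q{\left(f \right)} + 2876425} = \frac{1668865 + 1}{\frac{2 \left(-71 - 1401\right)}{-1665 - 1401} + 2876425} = \frac{1668866}{2 \frac{1}{-3066} \left(-1472\right) + 2876425} = \frac{1668866}{2 \left(- \frac{1}{3066}\right) \left(-1472\right) + 2876425} = \frac{1668866}{\frac{1472}{1533} + 2876425} = \frac{1668866}{\frac{4409560997}{1533}} = 1668866 \cdot \frac{1533}{4409560997} = \frac{2558371578}{4409560997}$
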